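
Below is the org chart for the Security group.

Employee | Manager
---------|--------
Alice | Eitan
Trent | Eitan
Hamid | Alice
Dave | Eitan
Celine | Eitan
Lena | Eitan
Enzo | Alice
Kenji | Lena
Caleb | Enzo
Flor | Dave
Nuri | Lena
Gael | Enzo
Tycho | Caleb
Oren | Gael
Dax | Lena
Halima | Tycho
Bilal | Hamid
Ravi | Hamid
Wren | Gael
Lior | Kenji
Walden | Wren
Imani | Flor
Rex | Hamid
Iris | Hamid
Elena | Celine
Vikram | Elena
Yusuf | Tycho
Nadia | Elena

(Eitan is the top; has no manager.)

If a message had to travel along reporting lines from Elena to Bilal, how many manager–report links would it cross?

Elena is 2 levels below Eitan, and Bilal is 3 levels below Eitan (their lowest common manager). The shortest path runs up from Elena to Eitan and back down to Bilal: 2 + 3 = 5 links.

5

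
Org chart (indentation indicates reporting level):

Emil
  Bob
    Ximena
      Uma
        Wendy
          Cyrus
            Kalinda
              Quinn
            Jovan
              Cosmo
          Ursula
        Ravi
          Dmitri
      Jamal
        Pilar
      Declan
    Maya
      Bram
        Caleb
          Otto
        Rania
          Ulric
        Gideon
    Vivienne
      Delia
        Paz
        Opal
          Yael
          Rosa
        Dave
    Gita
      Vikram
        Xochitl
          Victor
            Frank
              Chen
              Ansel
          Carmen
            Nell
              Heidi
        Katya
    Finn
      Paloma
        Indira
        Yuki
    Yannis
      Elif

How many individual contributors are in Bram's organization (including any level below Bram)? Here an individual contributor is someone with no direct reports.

3

The people in Bram's organization with no one reporting to them are Gideon, Ulric, Otto. That is 3.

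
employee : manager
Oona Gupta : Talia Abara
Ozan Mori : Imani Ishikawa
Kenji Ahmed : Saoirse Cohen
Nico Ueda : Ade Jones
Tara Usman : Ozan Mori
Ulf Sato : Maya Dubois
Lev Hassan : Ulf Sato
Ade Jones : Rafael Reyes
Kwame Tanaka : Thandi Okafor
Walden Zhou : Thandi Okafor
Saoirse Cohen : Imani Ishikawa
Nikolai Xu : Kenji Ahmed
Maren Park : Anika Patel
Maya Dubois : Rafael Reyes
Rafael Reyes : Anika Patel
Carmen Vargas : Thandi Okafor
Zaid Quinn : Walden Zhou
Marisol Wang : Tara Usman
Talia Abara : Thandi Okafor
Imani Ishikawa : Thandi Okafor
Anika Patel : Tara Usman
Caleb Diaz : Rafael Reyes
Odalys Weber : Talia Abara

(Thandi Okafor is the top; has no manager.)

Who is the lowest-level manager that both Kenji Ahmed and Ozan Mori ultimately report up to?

Imani Ishikawa

Kenji Ahmed's chain of managers is Saoirse Cohen, Imani Ishikawa, Thandi Okafor. Ozan Mori's chain of managers is Imani Ishikawa, Thandi Okafor. The first manager that appears in both chains is Imani Ishikawa.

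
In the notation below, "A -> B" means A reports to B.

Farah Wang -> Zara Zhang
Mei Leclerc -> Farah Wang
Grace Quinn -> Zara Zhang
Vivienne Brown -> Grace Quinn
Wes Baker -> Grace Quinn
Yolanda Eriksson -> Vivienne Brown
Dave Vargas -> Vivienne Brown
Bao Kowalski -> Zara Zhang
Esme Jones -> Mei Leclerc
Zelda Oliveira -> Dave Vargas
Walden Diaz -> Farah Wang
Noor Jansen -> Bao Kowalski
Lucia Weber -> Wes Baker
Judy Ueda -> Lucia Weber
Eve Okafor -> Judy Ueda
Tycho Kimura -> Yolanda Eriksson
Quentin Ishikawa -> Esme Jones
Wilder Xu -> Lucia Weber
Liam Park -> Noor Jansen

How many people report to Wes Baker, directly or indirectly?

Wes Baker directly manages Lucia Weber. Under Lucia Weber: Wilder Xu, Judy Ueda, Eve Okafor (3). That's 4 in total.

4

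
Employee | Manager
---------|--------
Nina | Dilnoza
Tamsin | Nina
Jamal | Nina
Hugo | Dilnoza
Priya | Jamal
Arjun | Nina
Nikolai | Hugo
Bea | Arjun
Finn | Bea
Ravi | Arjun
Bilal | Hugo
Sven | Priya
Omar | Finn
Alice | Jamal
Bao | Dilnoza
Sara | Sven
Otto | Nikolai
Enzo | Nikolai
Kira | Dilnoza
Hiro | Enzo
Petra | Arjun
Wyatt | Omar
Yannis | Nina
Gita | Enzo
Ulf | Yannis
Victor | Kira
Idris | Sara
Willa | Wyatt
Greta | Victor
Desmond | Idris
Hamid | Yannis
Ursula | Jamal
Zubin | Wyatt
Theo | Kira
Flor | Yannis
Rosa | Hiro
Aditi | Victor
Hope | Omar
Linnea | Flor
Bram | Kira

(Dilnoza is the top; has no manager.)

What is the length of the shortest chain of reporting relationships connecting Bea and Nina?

Bea is in Nina's organization: the chain from Bea up to Nina is Bea → Arjun → Nina, which is 2 links.

2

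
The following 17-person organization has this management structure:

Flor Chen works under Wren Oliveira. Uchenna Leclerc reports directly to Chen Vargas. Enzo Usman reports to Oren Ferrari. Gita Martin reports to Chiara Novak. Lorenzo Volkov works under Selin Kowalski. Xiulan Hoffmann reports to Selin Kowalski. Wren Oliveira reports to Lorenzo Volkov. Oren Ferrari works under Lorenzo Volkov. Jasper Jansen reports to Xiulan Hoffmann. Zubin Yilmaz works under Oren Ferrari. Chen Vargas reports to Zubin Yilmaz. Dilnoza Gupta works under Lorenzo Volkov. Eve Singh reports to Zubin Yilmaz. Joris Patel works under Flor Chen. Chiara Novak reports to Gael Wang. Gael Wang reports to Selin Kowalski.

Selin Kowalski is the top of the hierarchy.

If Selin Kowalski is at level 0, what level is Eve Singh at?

Chain from Eve Singh up to Selin Kowalski: Eve Singh → Zubin Yilmaz → Oren Ferrari → Lorenzo Volkov → Selin Kowalski. That is 4 steps up, so Eve Singh is 4 levels below Selin Kowalski.

4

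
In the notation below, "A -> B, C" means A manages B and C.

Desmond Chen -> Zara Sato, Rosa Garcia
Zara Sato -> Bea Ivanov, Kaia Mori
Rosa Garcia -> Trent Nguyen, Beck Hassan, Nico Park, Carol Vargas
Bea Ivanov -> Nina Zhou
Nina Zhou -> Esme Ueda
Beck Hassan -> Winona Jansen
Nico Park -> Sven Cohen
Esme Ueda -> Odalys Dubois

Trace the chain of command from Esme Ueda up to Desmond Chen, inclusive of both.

Esme Ueda -> Nina Zhou -> Bea Ivanov -> Zara Sato -> Desmond Chen

Esme Ueda reports to Nina Zhou. Nina Zhou reports to Bea Ivanov. Bea Ivanov reports to Zara Sato. Zara Sato reports to Desmond Chen. Desmond Chen is at the top.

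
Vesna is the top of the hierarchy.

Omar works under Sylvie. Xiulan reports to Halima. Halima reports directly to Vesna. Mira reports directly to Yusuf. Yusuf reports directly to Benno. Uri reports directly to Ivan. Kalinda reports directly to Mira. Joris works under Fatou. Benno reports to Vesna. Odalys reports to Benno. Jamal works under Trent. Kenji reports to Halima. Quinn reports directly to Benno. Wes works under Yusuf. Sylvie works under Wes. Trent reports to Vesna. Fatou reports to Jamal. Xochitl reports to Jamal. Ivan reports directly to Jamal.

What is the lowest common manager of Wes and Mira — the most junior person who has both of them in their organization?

Wes's chain of managers is Yusuf, Benno, Vesna. Mira's chain of managers is Yusuf, Benno, Vesna. The first manager that appears in both chains is Yusuf.

Yusuf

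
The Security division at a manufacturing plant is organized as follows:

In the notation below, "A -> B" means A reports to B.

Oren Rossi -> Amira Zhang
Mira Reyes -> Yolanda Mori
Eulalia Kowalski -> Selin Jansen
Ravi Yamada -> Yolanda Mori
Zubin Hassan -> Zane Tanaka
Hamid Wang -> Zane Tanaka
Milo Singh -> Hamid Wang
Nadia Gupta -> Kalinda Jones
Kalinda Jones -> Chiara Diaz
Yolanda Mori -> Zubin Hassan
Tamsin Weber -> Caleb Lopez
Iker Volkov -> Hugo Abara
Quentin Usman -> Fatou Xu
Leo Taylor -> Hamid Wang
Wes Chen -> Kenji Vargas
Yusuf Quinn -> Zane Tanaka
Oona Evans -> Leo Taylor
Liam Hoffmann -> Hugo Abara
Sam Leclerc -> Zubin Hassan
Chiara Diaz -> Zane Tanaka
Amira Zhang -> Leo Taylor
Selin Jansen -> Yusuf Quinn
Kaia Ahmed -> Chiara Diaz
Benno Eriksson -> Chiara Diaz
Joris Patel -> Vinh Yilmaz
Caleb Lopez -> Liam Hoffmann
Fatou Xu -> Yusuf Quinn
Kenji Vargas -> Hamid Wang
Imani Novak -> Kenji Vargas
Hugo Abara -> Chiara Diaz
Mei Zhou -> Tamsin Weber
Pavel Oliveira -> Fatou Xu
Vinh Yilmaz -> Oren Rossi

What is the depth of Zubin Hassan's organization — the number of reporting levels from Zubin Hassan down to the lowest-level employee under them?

2

The longest chain under Zubin Hassan runs Zubin Hassan → Yolanda Mori → Mira Reyes, which is 2 levels below Zubin Hassan.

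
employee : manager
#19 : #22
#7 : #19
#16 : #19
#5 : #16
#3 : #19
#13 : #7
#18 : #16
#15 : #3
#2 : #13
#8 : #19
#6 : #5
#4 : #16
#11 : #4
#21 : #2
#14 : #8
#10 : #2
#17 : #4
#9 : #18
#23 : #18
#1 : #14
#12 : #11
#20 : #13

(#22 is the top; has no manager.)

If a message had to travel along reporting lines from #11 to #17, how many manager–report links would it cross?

2

#11 is 1 level below #4, and #17 is 1 level below #4 (their lowest common manager). The shortest path runs up from #11 to #4 and back down to #17: 1 + 1 = 2 links.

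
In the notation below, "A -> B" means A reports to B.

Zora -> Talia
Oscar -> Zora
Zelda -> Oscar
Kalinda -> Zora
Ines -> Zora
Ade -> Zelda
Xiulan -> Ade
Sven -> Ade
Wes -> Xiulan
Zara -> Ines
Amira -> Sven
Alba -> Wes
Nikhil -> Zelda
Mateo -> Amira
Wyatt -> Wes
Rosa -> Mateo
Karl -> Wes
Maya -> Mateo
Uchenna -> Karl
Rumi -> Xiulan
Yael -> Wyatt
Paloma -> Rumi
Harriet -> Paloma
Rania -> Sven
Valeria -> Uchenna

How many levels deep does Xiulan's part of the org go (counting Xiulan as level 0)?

The longest chain under Xiulan runs Xiulan → Wes → Karl → Uchenna → Valeria, which is 4 levels below Xiulan.

4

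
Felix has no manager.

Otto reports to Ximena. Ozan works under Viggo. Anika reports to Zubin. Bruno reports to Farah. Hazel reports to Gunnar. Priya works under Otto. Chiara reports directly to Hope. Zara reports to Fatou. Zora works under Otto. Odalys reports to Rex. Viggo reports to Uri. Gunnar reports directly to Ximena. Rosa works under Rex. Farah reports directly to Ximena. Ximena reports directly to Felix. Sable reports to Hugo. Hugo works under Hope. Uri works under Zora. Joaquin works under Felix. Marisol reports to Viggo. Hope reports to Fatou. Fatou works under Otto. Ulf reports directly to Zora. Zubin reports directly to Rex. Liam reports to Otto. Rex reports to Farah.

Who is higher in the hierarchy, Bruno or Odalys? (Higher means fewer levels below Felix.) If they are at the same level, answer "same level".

Bruno

Bruno is 3 levels below Felix; Odalys is 4. Bruno is higher.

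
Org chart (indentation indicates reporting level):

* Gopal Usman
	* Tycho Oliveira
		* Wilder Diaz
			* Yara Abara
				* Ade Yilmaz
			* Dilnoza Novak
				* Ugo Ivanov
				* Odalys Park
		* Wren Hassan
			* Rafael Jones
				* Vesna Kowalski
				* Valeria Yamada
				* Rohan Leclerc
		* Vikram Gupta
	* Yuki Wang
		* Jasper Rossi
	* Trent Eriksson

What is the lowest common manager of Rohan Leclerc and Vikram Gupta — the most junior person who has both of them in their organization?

Rohan Leclerc's chain of managers is Rafael Jones, Wren Hassan, Tycho Oliveira, Gopal Usman. Vikram Gupta's chain of managers is Tycho Oliveira, Gopal Usman. The first manager that appears in both chains is Tycho Oliveira.

Tycho Oliveira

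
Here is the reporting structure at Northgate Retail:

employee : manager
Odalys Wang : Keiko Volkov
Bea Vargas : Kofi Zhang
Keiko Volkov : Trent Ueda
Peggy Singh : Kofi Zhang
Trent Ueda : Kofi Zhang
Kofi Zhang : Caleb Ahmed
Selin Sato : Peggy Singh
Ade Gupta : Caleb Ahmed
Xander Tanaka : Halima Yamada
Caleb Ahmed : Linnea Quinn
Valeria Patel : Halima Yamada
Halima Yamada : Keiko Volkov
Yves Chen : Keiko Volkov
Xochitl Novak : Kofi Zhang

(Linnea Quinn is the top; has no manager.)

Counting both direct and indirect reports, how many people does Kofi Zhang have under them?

11

Kofi Zhang directly manages Trent Ueda, Bea Vargas, Peggy Singh, Xochitl Novak. Under Trent Ueda: Keiko Volkov, Yves Chen, Odalys Wang, Halima Yamada, Xander Tanaka, Valeria Patel (6). Bea Vargas has no reports. Under Peggy Singh: Selin Sato (1). Xochitl Novak has no reports. So Kofi Zhang's organization is 4 direct reports plus everyone under them: 7 + 1 + 2 + 1 = 11.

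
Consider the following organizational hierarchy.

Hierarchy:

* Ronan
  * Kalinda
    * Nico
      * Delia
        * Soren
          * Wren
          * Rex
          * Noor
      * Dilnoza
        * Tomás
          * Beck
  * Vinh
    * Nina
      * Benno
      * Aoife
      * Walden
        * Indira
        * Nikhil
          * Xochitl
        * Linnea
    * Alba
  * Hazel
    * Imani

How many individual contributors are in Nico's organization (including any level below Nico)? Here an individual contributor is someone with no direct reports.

The people in Nico's organization with no one reporting to them are Beck, Noor, Rex, Wren. That is 4.

4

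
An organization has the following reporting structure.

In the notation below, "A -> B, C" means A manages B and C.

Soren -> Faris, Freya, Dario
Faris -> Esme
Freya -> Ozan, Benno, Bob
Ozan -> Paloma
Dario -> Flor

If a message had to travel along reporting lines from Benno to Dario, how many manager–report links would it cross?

3

Benno is 2 levels below Soren, and Dario is 1 level below Soren (their lowest common manager). The shortest path runs up from Benno to Soren and back down to Dario: 2 + 1 = 3 links.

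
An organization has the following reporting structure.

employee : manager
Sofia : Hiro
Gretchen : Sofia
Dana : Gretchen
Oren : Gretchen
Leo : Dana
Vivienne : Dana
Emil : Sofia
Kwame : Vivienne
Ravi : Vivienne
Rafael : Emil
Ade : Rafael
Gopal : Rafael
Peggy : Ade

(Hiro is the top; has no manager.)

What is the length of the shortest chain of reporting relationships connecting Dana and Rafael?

Dana is 2 levels below Sofia, and Rafael is 2 levels below Sofia (their lowest common manager). The shortest path runs up from Dana to Sofia and back down to Rafael: 2 + 2 = 4 links.

4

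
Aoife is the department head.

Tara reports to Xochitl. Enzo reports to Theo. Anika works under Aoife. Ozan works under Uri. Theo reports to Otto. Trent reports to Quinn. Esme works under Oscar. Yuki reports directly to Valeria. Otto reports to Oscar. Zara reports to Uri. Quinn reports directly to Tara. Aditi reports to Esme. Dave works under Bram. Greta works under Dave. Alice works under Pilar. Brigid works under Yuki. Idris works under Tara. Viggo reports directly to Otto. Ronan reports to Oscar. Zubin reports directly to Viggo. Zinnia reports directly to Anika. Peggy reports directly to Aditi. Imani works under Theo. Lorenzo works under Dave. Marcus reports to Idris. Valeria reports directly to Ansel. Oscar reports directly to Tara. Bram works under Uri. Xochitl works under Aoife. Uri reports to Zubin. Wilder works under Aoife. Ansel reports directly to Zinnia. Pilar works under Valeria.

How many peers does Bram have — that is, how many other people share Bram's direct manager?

Bram reports to Uri. Uri's other direct reports are Zara, Ozan — 2 peers.

2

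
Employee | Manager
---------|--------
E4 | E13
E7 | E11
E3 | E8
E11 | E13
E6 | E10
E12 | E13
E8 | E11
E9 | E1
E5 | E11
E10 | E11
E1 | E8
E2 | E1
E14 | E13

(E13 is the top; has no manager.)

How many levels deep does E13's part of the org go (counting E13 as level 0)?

4

The longest chain under E13 runs E13 → E11 → E8 → E1 → E2, which is 4 levels below E13.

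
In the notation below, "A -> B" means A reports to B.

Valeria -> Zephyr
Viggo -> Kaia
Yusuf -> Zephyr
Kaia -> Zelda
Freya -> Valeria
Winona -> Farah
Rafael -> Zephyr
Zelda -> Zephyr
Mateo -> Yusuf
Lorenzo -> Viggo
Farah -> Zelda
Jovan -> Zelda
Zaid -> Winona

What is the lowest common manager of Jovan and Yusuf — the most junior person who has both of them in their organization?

Zephyr

Jovan's chain of managers is Zelda, Zephyr. Yusuf's chain of managers is Zephyr. The first manager that appears in both chains is Zephyr.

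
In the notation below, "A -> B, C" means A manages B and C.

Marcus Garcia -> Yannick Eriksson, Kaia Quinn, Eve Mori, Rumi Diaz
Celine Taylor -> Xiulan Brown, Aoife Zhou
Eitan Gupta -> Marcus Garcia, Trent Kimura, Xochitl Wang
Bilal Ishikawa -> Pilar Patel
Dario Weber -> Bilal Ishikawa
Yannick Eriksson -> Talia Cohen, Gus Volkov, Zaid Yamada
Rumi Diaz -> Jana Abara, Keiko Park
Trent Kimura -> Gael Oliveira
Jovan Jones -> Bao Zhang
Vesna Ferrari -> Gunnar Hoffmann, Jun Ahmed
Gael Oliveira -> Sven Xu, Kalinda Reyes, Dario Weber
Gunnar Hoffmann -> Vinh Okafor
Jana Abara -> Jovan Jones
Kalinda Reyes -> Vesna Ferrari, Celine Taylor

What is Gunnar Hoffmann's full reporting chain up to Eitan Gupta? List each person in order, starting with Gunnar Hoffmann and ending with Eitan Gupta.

Gunnar Hoffmann reports to Vesna Ferrari. Vesna Ferrari reports to Kalinda Reyes. Kalinda Reyes reports to Gael Oliveira. Gael Oliveira reports to Trent Kimura. Trent Kimura reports to Eitan Gupta. Eitan Gupta is at the top.

Gunnar Hoffmann -> Vesna Ferrari -> Kalinda Reyes -> Gael Oliveira -> Trent Kimura -> Eitan Gupta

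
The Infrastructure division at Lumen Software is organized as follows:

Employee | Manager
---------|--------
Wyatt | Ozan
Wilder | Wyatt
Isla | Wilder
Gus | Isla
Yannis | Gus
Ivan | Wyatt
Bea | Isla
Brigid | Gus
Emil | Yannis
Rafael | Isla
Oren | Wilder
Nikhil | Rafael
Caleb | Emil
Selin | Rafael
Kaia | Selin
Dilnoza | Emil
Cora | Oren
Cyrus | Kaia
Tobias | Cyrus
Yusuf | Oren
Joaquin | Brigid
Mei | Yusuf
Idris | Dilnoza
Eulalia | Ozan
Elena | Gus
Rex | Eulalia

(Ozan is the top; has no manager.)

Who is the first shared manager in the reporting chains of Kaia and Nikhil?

Rafael

Kaia's chain of managers is Selin, Rafael, Isla, Wilder, Wyatt, Ozan. Nikhil's chain of managers is Rafael, Isla, Wilder, Wyatt, Ozan. The first manager that appears in both chains is Rafael.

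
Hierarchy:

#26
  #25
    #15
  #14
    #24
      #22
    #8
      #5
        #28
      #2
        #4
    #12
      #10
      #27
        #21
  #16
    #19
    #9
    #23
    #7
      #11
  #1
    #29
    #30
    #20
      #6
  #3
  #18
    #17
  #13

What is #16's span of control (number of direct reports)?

#16 directly manages #19, #9, #23, #7. That is 4 direct reports.

4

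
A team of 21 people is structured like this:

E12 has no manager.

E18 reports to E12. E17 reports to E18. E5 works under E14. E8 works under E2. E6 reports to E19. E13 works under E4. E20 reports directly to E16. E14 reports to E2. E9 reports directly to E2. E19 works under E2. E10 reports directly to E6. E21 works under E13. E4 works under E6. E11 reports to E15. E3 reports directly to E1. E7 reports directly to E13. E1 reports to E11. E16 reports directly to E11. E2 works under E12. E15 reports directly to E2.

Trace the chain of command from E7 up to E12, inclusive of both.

E7 reports to E13. E13 reports to E4. E4 reports to E6. E6 reports to E19. E19 reports to E2. E2 reports to E12. E12 is at the top.

E7 -> E13 -> E4 -> E6 -> E19 -> E2 -> E12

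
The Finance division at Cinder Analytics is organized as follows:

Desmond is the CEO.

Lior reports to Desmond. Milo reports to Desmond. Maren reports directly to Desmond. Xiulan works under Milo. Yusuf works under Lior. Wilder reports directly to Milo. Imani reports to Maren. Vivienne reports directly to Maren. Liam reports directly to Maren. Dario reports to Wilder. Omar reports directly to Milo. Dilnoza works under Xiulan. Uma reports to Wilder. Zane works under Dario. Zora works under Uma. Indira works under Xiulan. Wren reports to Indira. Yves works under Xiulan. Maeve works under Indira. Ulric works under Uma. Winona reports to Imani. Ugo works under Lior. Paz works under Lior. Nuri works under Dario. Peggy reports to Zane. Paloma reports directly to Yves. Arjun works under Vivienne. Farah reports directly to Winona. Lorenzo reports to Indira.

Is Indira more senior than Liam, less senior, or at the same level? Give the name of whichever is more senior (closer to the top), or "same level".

Liam

Indira is 3 levels below Desmond; Liam is 2. Liam is higher.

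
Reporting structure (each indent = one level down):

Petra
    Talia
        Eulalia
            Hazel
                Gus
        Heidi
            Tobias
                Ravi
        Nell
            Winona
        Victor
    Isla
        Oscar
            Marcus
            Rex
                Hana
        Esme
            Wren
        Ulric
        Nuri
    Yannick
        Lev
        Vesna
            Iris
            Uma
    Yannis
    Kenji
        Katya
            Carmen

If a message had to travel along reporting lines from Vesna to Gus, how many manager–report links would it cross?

6

Vesna is 2 levels below Petra, and Gus is 4 levels below Petra (their lowest common manager). The shortest path runs up from Vesna to Petra and back down to Gus: 2 + 4 = 6 links.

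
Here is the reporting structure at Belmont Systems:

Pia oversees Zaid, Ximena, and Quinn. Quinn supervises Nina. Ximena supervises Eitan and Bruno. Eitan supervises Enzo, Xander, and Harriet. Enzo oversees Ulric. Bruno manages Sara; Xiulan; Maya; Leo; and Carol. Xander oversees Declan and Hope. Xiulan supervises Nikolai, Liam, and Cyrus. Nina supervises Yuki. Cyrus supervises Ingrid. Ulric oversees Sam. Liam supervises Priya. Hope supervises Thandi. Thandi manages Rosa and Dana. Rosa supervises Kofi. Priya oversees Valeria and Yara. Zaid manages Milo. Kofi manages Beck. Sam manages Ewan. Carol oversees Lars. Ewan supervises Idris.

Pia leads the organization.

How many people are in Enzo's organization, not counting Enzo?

Enzo directly manages Ulric. Under Ulric: Sam, Ewan, Idris (3). That's 4 in total.

4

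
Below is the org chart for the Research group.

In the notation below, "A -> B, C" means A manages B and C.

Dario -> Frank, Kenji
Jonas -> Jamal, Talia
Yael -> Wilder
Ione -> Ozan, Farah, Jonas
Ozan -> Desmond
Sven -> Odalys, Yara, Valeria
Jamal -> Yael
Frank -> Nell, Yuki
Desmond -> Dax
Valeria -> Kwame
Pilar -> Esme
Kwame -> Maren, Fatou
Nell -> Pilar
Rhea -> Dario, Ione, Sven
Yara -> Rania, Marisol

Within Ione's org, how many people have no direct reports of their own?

The people in Ione's organization with no one reporting to them are Talia, Wilder, Farah, Dax. That is 4.

4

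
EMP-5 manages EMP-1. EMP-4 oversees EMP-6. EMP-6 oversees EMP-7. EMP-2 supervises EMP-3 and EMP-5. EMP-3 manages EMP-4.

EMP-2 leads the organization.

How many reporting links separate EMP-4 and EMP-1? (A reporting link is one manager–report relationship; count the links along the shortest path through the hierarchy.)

4

EMP-4 is 2 levels below EMP-2, and EMP-1 is 2 levels below EMP-2 (their lowest common manager). The shortest path runs up from EMP-4 to EMP-2 and back down to EMP-1: 2 + 2 = 4 links.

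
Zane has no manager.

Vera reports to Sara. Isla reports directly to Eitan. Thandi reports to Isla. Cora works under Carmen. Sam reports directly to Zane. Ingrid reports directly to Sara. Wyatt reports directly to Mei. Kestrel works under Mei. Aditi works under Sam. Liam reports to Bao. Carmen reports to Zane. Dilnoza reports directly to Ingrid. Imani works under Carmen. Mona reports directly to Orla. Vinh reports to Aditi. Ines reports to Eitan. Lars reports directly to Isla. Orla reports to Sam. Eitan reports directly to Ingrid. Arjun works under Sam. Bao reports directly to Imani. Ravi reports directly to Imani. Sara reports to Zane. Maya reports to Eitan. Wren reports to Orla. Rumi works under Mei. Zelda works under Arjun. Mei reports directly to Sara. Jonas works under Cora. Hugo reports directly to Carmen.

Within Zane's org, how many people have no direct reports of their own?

The people in Zane's organization with no one reporting to them are Vera, Dilnoza, Maya, Lars, Thandi, Ines, Rumi, Wyatt, Kestrel, Hugo, Ravi, Liam, Jonas, Zelda, Vinh, Wren, Mona. That is 17.

17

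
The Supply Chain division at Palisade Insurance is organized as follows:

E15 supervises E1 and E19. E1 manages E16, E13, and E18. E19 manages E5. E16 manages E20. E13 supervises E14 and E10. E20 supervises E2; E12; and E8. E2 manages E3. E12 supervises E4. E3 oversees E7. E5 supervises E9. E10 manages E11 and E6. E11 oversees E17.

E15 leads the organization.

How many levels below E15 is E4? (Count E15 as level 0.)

5

Chain from E4 up to E15: E4 → E12 → E20 → E16 → E1 → E15. That is 5 steps up, so E4 is 5 levels below E15.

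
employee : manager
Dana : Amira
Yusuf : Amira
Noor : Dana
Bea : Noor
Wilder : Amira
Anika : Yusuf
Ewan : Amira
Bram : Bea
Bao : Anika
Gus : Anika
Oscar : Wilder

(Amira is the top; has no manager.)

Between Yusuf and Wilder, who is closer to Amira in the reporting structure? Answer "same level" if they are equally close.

same level

Both Yusuf and Wilder are 1 level below Amira.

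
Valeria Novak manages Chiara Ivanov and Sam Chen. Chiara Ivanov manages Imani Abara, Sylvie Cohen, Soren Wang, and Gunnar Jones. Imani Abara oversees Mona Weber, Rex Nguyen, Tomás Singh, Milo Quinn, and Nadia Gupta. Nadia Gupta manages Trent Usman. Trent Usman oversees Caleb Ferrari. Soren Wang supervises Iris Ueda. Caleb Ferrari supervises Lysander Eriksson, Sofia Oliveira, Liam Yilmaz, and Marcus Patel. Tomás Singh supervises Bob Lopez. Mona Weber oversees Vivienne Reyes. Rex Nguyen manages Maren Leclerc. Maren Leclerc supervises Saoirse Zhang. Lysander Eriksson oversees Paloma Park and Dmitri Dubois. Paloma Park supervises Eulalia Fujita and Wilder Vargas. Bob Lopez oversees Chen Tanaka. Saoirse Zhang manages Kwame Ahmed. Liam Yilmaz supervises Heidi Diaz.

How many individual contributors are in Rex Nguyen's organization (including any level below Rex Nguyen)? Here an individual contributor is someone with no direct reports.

The only person in Rex Nguyen's organization with no one reporting to them is Kwame Ahmed. That is 1.

1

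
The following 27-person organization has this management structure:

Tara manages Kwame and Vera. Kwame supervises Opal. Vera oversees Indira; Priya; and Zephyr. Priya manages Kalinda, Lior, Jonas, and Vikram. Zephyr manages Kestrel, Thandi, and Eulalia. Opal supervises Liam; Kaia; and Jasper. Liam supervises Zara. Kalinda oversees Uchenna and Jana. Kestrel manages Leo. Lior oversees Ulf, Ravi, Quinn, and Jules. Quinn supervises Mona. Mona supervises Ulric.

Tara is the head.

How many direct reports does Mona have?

Mona directly manages Ulric. That is 1 direct report.

1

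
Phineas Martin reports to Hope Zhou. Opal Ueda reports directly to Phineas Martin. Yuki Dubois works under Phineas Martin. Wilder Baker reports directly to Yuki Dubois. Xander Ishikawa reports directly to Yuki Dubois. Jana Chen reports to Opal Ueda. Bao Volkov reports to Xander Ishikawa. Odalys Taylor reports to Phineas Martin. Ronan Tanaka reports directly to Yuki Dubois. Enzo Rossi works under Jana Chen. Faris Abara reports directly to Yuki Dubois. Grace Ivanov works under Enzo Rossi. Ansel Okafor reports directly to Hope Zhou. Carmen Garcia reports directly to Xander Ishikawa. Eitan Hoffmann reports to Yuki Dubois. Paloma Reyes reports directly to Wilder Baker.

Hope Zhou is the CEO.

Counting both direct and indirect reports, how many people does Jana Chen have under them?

Jana Chen directly manages Enzo Rossi. Under Enzo Rossi: Grace Ivanov (1). That's 2 in total.

2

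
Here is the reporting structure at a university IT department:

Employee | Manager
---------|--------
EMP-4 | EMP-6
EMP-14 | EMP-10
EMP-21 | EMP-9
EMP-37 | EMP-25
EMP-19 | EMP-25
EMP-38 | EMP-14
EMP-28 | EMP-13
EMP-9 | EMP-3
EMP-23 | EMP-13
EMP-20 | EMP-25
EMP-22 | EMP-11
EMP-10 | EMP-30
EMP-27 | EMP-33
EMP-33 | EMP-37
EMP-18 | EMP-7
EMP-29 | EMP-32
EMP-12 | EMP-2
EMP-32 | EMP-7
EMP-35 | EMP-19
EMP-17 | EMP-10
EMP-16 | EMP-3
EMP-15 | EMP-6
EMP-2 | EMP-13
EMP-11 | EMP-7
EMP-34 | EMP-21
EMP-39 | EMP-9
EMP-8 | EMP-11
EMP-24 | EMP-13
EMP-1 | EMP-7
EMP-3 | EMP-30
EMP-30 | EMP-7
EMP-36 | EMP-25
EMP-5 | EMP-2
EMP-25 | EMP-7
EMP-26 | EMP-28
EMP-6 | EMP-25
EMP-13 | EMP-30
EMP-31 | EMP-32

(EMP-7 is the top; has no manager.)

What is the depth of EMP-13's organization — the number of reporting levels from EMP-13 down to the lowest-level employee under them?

The longest chain under EMP-13 runs EMP-13 → EMP-28 → EMP-26, which is 2 levels below EMP-13.

2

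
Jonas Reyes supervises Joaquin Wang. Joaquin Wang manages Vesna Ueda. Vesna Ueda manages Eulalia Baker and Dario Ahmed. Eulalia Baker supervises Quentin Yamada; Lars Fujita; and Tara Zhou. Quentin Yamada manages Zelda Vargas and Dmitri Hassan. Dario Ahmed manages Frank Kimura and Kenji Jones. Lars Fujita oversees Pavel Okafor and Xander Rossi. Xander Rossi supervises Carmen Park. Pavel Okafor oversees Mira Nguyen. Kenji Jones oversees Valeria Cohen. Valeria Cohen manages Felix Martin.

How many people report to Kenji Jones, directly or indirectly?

2

Kenji Jones directly manages Valeria Cohen. Under Valeria Cohen: Felix Martin (1). That's 2 in total.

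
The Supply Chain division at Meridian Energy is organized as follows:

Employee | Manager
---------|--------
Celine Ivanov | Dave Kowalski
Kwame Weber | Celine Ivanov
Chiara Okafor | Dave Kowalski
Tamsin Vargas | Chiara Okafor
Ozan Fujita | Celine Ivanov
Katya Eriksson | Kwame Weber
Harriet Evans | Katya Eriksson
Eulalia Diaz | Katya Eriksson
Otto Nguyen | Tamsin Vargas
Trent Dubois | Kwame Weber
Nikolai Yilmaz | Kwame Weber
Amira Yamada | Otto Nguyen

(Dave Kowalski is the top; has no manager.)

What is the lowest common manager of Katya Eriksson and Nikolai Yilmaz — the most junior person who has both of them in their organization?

Katya Eriksson's chain of managers is Kwame Weber, Celine Ivanov, Dave Kowalski. Nikolai Yilmaz's chain of managers is Kwame Weber, Celine Ivanov, Dave Kowalski. The first manager that appears in both chains is Kwame Weber.

Kwame Weber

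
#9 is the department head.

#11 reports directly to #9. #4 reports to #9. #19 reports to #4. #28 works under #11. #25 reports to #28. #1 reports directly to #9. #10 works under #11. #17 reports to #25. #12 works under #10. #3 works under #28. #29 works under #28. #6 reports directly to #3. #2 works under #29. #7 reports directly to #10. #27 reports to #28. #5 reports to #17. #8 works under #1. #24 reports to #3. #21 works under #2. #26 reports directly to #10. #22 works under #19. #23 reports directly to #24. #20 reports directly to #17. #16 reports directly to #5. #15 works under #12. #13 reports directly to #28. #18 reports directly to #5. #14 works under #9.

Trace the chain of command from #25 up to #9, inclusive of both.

#25 -> #28 -> #11 -> #9

#25 reports to #28. #28 reports to #11. #11 reports to #9. #9 is at the top.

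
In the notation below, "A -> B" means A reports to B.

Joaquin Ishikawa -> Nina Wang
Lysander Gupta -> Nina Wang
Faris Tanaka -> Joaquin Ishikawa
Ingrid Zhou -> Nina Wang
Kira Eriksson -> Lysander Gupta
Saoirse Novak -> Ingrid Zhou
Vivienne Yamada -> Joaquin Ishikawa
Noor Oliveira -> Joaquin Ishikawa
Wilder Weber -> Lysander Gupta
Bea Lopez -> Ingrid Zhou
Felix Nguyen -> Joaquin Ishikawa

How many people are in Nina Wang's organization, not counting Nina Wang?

Nina Wang directly manages Joaquin Ishikawa, Lysander Gupta, Ingrid Zhou. Under Joaquin Ishikawa: Felix Nguyen, Noor Oliveira, Vivienne Yamada, Faris Tanaka (4). Under Lysander Gupta: Wilder Weber, Kira Eriksson (2). Under Ingrid Zhou: Bea Lopez, Saoirse Novak (2). So Nina Wang's organization is 3 direct reports plus everyone under them: 5 + 3 + 3 = 11.

11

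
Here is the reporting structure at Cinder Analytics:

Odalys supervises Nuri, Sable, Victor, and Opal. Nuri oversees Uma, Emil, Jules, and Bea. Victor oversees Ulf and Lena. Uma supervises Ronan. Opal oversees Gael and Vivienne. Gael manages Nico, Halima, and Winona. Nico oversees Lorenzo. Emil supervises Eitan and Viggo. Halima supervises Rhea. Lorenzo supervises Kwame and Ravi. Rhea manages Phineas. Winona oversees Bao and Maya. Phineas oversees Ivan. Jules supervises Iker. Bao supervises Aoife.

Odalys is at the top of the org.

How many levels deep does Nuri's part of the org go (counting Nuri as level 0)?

2

The longest chain under Nuri runs Nuri → Jules → Iker, which is 2 levels below Nuri.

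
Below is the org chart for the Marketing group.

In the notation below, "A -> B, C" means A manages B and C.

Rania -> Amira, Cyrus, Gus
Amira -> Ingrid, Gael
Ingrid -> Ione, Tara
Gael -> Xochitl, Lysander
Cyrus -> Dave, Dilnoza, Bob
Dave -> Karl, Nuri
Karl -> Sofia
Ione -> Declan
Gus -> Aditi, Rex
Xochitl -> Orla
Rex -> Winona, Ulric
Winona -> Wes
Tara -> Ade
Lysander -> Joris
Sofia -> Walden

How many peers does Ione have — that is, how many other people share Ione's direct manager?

1

Ione reports to Ingrid. Ingrid's other direct reports are Tara — 1 peer.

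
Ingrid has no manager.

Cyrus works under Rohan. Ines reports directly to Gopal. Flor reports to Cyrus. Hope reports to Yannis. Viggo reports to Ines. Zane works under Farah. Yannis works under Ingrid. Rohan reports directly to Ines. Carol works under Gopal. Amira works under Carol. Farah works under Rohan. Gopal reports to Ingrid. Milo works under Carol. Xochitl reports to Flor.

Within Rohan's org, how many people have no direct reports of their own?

The people in Rohan's organization with no one reporting to them are Zane, Xochitl. That is 2.

2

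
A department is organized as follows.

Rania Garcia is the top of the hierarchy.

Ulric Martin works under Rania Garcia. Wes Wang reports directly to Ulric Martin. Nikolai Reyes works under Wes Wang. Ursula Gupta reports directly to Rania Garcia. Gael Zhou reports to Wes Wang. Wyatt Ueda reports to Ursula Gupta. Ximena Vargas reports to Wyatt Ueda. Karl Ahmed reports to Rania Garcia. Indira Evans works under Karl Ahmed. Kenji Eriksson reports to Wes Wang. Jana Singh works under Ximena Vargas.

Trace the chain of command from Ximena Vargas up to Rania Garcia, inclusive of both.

Ximena Vargas reports to Wyatt Ueda. Wyatt Ueda reports to Ursula Gupta. Ursula Gupta reports to Rania Garcia. Rania Garcia is at the top.

Ximena Vargas -> Wyatt Ueda -> Ursula Gupta -> Rania Garcia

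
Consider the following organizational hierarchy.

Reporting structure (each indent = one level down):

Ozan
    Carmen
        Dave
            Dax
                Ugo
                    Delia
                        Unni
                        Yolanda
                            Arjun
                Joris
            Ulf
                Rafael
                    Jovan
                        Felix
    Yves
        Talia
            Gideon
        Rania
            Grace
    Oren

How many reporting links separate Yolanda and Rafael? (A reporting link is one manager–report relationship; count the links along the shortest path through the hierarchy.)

Yolanda is 4 levels below Dave, and Rafael is 2 levels below Dave (their lowest common manager). The shortest path runs up from Yolanda to Dave and back down to Rafael: 4 + 2 = 6 links.

6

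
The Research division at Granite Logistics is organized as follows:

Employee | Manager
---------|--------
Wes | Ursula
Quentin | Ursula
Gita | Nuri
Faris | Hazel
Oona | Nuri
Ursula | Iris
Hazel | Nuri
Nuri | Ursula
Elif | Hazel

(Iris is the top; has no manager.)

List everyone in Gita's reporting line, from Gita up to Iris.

Gita reports to Nuri. Nuri reports to Ursula. Ursula reports to Iris. Iris is at the top.

Gita -> Nuri -> Ursula -> Iris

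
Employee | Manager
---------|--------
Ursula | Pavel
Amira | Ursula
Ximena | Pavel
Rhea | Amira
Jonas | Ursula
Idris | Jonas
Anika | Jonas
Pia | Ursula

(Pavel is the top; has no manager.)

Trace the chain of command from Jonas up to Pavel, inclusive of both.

Jonas reports to Ursula. Ursula reports to Pavel. Pavel is at the top.

Jonas -> Ursula -> Pavel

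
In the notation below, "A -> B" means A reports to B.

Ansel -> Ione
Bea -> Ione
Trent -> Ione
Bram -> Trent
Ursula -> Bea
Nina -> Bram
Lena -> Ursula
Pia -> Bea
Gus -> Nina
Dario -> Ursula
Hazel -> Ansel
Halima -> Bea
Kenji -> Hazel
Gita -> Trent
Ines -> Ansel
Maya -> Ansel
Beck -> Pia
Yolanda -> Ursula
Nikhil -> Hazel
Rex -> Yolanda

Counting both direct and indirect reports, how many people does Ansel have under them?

Ansel directly manages Hazel, Ines, Maya. Under Hazel: Nikhil, Kenji (2). Ines has no reports. Maya has no reports. So Ansel's organization is 3 direct reports plus everyone under them: 3 + 1 + 1 = 5.

5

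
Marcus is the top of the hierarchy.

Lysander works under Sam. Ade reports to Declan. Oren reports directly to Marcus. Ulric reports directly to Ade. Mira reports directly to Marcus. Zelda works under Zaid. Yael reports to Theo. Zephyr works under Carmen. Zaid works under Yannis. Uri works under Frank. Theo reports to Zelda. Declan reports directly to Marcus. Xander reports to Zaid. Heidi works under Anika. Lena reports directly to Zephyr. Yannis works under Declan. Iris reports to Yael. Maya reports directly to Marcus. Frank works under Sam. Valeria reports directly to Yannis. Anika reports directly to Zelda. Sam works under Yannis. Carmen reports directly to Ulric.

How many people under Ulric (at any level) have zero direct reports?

1

The only person in Ulric's organization with no one reporting to them is Lena. That is 1.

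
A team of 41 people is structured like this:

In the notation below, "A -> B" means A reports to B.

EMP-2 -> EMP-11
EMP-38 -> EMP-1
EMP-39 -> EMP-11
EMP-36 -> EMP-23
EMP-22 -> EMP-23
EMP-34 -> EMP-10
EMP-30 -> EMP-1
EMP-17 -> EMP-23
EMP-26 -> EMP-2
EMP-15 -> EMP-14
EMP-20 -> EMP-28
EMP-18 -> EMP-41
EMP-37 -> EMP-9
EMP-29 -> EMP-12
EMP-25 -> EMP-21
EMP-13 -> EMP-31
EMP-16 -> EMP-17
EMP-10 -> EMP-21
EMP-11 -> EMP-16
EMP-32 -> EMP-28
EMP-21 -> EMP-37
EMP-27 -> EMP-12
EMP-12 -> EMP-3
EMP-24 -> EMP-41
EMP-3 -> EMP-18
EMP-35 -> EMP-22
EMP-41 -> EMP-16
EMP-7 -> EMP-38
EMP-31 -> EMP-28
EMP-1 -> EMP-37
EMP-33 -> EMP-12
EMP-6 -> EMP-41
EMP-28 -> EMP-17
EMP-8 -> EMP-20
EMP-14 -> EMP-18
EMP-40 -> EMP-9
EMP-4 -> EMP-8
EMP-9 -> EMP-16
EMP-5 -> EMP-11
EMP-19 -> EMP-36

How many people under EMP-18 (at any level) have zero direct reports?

4

The people in EMP-18's organization with no one reporting to them are EMP-15, EMP-27, EMP-33, EMP-29. That is 4.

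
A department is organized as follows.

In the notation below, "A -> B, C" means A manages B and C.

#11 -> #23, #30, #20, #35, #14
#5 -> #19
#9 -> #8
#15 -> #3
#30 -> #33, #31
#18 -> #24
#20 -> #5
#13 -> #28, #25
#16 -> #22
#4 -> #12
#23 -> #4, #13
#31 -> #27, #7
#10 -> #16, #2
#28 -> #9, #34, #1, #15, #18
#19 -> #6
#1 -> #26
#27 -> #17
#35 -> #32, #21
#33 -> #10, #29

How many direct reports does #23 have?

2

#23 directly manages #4, #13. That is 2 direct reports.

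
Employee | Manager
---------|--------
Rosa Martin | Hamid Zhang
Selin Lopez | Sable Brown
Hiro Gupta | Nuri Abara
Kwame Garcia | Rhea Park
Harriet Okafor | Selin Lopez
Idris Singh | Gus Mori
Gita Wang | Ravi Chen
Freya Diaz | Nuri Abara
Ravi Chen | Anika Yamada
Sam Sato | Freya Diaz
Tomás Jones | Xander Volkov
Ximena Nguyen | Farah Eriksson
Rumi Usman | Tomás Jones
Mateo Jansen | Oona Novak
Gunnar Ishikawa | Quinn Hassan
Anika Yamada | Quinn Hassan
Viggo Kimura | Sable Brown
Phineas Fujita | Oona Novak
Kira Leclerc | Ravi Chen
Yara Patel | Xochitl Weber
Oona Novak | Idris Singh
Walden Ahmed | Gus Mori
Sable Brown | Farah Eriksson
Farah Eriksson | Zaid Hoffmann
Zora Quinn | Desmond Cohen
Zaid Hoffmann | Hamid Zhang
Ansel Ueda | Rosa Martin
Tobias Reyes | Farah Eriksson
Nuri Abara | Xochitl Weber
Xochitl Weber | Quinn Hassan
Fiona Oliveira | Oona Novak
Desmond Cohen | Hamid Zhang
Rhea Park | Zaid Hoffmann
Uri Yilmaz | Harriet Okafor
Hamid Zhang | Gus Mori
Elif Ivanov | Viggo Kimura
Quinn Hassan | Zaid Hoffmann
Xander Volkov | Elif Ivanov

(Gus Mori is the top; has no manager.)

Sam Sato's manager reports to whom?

Sam Sato reports to Freya Diaz, and Freya Diaz reports to Nuri Abara. So Sam Sato's skip-level manager is Nuri Abara.

Nuri Abara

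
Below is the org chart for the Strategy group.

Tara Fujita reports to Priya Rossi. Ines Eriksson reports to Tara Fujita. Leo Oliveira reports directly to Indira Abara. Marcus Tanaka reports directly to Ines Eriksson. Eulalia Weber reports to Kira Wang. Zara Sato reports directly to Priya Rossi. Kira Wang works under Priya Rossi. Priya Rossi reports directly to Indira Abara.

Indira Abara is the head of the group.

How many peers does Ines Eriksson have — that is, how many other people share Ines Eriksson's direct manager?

Ines Eriksson reports to Tara Fujita, and Tara Fujita has no other direct reports. Ines Eriksson has 0 peers.

0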